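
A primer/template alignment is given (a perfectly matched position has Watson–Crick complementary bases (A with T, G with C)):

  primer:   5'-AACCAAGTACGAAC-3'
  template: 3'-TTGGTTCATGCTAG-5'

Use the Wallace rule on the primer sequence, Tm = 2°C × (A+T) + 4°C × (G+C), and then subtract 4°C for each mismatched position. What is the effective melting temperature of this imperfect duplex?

Primer base counts: A=7, T=1, G=2, C=4 → A+T=8, G+C=6
Perfect-match Tm = 2(8) + 4(6) = 16 + 24 = 40°C
Mismatches (positions where the bases are not complementary): 1 (at position 13)
Effective Tm = 40 − 1×4 = 40 − 4 = 36°C

36°C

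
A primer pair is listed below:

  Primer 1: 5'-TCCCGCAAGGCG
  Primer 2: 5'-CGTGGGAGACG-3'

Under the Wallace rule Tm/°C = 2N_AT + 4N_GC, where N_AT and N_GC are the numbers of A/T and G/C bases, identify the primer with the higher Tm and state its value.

Primer 1, 42°C

Primer 1: A+T=3, G+C=9 → Tm = 2(3)+4(9) = 42°C
Primer 2: A+T=3, G+C=8 → Tm = 2(3)+4(8) = 38°C
42°C vs 38°C → primer 1 is higher.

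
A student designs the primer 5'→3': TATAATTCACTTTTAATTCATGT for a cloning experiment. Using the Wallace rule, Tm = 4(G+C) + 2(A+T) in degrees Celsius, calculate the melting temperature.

54°C

Scanning the sequence gives A=7, T=12, G=1, C=3.
So N_AT = 19 and N_GC = 4.
Tm = 2(19) + 4(4) = 38 + 16 = 54°C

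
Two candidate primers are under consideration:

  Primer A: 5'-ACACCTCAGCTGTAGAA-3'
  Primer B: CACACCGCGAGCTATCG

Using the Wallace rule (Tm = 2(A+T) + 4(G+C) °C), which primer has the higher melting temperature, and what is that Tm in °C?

Primer A: A+T=9, G+C=8 → Tm = 2(9)+4(8) = 50°C
Primer B: A+T=6, G+C=11 → Tm = 2(6)+4(11) = 56°C
50°C vs 56°C → primer B is higher.

Primer B, 56°C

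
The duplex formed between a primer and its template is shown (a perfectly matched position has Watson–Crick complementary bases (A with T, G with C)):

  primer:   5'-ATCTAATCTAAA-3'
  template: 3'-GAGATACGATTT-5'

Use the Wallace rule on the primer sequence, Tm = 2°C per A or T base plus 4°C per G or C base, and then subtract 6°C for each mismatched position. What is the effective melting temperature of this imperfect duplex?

10°C

Primer base counts: A=6, T=4, G=0, C=2 → A+T=10, G+C=2
Perfect-match Tm = 2(10) + 4(2) = 20 + 8 = 28°C
Mismatches (positions where the bases are not complementary): 3 (at positions 1, 6, 7)
Effective Tm = 28 − 3×6 = 28 − 18 = 10°C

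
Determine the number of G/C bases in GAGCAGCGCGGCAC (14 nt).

11

Scanning the sequence gives C=5, T=0, G=6, A=3.
G+C = 6 + 5 = 11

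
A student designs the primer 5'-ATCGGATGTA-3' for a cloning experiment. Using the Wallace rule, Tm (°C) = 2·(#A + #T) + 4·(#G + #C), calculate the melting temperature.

28°C

Scanning the sequence gives A=3, G=3, T=3, C=1.
AT pairs contribute 6, GC pairs contribute 4.
Tm = 4·4 + 2·6 = 16 + 12 = 28°C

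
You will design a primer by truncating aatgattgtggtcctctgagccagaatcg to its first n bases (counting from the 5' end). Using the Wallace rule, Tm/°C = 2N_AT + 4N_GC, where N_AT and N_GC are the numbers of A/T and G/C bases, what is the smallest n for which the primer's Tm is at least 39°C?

n = 14

First 13 bases: AATGATTGTGGTC → Tm = 36°C (< 39°C)
First 14 bases: AATGATTGTGGTCC → Tm = 40°C (≥ 39°C)
Each additional base adds 2°C (A/T) or 4°C (G/C), so Tm is non-decreasing in n; n = 14 is the first length to reach 39°C.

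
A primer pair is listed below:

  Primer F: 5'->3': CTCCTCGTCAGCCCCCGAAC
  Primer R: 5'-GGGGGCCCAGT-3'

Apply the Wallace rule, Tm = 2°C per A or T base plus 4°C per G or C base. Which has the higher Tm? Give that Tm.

Primer F: A+T=6, G+C=14 → Tm = 2(6)+4(14) = 68°C
Primer R: A+T=2, G+C=9 → Tm = 2(2)+4(9) = 40°C
68°C vs 40°C → primer F is higher.

Primer F, 68°C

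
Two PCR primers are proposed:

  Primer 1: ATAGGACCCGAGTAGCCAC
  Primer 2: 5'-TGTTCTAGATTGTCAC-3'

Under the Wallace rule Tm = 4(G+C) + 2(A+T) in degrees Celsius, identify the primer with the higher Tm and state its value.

Primer 1: A+T=8, G+C=11 → Tm = 2(8)+4(11) = 60°C
Primer 2: A+T=10, G+C=6 → Tm = 2(10)+4(6) = 44°C
60°C vs 44°C → primer 1 is higher.

Primer 1, 60°C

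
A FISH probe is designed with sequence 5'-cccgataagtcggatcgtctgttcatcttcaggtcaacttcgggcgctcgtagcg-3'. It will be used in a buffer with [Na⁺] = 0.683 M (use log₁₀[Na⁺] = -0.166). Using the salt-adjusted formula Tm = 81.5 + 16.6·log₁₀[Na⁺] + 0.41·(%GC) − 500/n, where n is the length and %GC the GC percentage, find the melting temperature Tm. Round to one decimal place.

92.8°C

Length n = 55. Counting bases: A=9, C=16, G=15, T=15
G+C = 31, so %GC = 31/55 × 100 = 56.364%
Salt term: 16.6 × (-0.166) = -2.756
GC term: 0.41 × 56.364 = 23.109; length term: −500/55 = −9.091
Tm = 81.5 + (-2.756) + 23.109 − 9.091 = 92.762 → 92.8°C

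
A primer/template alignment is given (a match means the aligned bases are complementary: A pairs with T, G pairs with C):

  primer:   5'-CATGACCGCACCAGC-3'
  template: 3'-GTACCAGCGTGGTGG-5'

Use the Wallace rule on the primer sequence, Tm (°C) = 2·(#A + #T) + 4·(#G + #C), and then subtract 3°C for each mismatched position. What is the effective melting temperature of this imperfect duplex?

41°C

Primer base counts: A=4, T=1, G=3, C=7 → A+T=5, G+C=10
Perfect-match Tm = 2(5) + 4(10) = 10 + 40 = 50°C
Mismatches (positions where the bases are not complementary): 3 (at positions 5, 6, 14)
Effective Tm = 50 − 3×3 = 50 − 9 = 41°C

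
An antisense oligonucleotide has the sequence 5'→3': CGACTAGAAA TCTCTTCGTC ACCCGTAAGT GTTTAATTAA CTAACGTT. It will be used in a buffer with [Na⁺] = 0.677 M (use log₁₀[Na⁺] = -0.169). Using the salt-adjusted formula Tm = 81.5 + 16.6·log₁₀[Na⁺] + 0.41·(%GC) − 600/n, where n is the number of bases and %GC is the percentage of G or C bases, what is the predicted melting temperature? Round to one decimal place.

Length n = 48. Scanning the sequence gives G=7, T=16, C=11, A=14.
G+C = 18, so %GC = 18/48 × 100 = 37.5%
Salt term: 16.6 × (-0.169) = -2.805
GC term: 0.41 × 37.5 = 15.375; length term: −600/48 = −12.5
Tm = 81.5 + (-2.805) + 15.375 − 12.5 = 81.57 → 81.6°C

81.6°C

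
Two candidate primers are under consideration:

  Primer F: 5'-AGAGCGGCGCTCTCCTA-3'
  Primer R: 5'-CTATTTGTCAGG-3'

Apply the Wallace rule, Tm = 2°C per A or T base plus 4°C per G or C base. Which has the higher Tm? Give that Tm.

Primer F: A+T=6, G+C=11 → Tm = 2(6)+4(11) = 56°C
Primer R: A+T=7, G+C=5 → Tm = 2(7)+4(5) = 34°C
56°C vs 34°C → primer F is higher.

Primer F, 56°C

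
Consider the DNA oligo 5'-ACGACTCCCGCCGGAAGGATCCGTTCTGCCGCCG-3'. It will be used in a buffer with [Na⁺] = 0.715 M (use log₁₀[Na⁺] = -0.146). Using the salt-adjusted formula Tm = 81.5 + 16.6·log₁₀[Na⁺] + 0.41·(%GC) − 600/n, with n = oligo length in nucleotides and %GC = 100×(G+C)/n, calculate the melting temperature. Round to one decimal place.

Length n = 34. Scanning the sequence gives G=10, T=5, C=14, A=5.
G+C = 24, so %GC = 24/34 × 100 = 70.588%
Salt term: 16.6 × (-0.146) = -2.424
GC term: 0.41 × 70.588 = 28.941; length term: −600/34 = −17.647
Tm = 81.5 + (-2.424) + 28.941 − 17.647 = 90.37 → 90.4°C

90.4°C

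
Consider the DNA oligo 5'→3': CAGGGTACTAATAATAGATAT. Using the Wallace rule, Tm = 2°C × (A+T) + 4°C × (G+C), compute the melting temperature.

54°C

Base counts: C=2, G=4, A=9, T=6
So N_AT = 15 and N_GC = 6.
Tm = 2(15) + 4(6) = 30 + 24 = 54°C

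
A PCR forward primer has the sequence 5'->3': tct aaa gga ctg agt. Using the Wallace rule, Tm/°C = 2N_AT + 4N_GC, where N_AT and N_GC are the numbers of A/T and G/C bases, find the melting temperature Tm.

42°C

Scanning the sequence gives T=4, G=4, C=2, A=5.
So N_AT = 9 and N_GC = 6.
Tm = 2(9) + 4(6) = 18 + 24 = 42°C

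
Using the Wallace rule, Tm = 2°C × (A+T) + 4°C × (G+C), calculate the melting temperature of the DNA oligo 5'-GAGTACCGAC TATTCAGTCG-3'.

60°C

Base counts: A=5, C=5, T=5, G=5
AT pairs contribute 10, GC pairs contribute 10.
Tm = 2×10 + 4×10 = 60°C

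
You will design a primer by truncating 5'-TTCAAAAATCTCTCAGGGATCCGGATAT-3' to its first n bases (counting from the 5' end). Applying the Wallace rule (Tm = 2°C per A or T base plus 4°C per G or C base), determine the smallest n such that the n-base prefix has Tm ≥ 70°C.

n = 24

First 23 bases: TTCAAAAATCTCTCAGGGATCCG → Tm = 66°C (< 70°C)
First 24 bases: TTCAAAAATCTCTCAGGGATCCGG → Tm = 70°C (≥ 70°C)
Each additional base adds 2°C (A/T) or 4°C (G/C), so Tm is non-decreasing in n; n = 24 is the first length to reach 70°C.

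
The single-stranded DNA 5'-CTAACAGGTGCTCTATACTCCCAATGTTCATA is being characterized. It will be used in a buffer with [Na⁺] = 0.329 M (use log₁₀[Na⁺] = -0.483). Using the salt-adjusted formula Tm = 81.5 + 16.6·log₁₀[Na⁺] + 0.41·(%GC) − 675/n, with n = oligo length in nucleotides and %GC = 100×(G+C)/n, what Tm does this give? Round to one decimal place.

69.0°C

Length n = 32. Scanning the sequence gives C=9, G=4, T=10, A=9.
G+C = 13, so %GC = 13/32 × 100 = 40.625%
Salt term: 16.6 × (-0.483) = -8.018
GC term: 0.41 × 40.625 = 16.656; length term: −675/32 = −21.094
Tm = 81.5 + (-8.018) + 16.656 − 21.094 = 69.044 → 69.0°C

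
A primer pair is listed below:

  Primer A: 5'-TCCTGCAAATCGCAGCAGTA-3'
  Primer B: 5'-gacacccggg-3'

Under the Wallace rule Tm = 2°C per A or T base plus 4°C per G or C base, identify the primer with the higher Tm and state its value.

Primer A, 60°C

Primer A: A+T=10, G+C=10 → Tm = 2(10)+4(10) = 60°C
Primer B: A+T=2, G+C=8 → Tm = 2(2)+4(8) = 36°C
60°C vs 36°C → primer A is higher.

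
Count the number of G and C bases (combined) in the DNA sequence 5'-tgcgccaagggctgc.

Base counts: T=2, A=2, G=6, C=5
Total G or C: 6 + 5 = 11

11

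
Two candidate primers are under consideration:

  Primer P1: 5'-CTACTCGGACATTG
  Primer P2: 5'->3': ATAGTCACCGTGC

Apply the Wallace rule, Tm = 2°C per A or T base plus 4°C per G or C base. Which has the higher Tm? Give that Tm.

Primer P1, 42°C

Primer P1: A+T=7, G+C=7 → Tm = 2(7)+4(7) = 42°C
Primer P2: A+T=6, G+C=7 → Tm = 2(6)+4(7) = 40°C
42°C vs 40°C → primer P1 is higher.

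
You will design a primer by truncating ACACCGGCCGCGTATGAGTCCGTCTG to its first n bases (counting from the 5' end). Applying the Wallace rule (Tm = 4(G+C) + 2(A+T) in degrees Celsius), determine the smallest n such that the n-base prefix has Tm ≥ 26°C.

First 7 bases: ACACCGG → Tm = 24°C (< 26°C)
First 8 bases: ACACCGGC → Tm = 28°C (≥ 26°C)
Since every base adds ≥2°C, Tm only increases with n, so the threshold is first crossed at n = 8.

n = 8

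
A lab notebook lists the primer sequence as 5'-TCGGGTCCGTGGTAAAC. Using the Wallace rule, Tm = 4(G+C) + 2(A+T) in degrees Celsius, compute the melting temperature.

T=4, G=6, C=4, A=3
AT pairs contribute 7, GC pairs contribute 10.
Tm = 2×7 + 4×10 = 54°C

54°C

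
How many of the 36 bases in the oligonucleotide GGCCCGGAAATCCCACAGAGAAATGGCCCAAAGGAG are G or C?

Base counts: G=11, T=2, A=13, C=10
G+C = 11 + 10 = 21

21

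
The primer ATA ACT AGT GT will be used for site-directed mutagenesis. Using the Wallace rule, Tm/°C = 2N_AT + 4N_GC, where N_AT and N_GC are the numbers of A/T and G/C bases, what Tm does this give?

28°C

G=2, C=1, A=4, T=4
AT pairs contribute 8, GC pairs contribute 3.
Tm = 2(8) + 4(3) = 16 + 12 = 28°C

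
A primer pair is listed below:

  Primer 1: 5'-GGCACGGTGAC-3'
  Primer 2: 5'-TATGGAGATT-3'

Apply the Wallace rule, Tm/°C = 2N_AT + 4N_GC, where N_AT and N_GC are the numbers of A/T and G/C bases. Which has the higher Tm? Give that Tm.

Primer 1, 38°C

Primer 1: A+T=3, G+C=8 → Tm = 2(3)+4(8) = 38°C
Primer 2: A+T=7, G+C=3 → Tm = 2(7)+4(3) = 26°C
38°C vs 26°C → primer 1 is higher.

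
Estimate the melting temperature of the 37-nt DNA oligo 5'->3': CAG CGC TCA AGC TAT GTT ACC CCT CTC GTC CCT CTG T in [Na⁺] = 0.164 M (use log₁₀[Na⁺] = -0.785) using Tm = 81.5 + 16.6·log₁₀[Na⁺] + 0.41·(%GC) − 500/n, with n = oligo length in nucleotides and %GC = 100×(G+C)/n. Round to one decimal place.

Length n = 37. Counting bases: T=11, A=5, G=6, C=15
G+C = 21, so %GC = 21/37 × 100 = 56.757%
Salt term: 16.6 × (-0.785) = -13.031
GC term: 0.41 × 56.757 = 23.27; length term: −500/37 = −13.514
Tm = 81.5 + (-13.031) + 23.27 − 13.514 = 78.225 → 78.2°C

78.2°C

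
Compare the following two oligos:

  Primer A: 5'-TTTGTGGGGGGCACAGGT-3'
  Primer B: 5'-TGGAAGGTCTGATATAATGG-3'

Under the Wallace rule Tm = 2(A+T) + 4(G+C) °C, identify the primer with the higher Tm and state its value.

Primer A: A+T=7, G+C=11 → Tm = 2(7)+4(11) = 58°C
Primer B: A+T=12, G+C=8 → Tm = 2(12)+4(8) = 56°C
58°C vs 56°C → primer A is higher.

Primer A, 58°C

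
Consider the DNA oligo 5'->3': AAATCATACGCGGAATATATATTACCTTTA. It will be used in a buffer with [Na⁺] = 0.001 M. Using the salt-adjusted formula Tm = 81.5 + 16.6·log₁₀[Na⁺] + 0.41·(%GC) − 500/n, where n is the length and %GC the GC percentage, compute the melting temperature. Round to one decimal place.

Length n = 30. Counting bases: C=5, A=12, T=10, G=3
G+C = 8, so %GC = 8/30 × 100 = 26.667%
Salt term: 16.6 × (-3) = -49.8
GC term: 0.41 × 26.667 = 10.933; length term: −500/30 = −16.667
Tm = 81.5 + (-49.8) + 10.933 − 16.667 = 25.966 → 26.0°C

26.0°C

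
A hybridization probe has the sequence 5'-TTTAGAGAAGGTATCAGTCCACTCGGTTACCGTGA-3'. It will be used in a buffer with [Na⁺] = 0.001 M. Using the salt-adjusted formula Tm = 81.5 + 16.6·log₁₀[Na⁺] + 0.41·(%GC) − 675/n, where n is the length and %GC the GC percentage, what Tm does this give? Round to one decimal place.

31.2°C

Length n = 35. A=9, C=7, T=10, G=9
G+C = 16, so %GC = 16/35 × 100 = 45.714%
Salt term: 16.6 × (-3) = -49.8
GC term: 0.41 × 45.714 = 18.743; length term: −675/35 = −19.286
Tm = 81.5 + (-49.8) + 18.743 − 19.286 = 31.157 → 31.2°C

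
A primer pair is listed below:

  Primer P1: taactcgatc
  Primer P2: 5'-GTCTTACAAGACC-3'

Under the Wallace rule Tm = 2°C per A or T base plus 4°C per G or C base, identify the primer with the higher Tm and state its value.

Primer P2, 38°C

Primer P1: A+T=6, G+C=4 → Tm = 2(6)+4(4) = 28°C
Primer P2: A+T=7, G+C=6 → Tm = 2(7)+4(6) = 38°C
28°C vs 38°C → primer P2 is higher.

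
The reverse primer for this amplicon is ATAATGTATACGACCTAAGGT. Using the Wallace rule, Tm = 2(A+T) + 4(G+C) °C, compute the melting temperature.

Base counts: C=3, G=4, A=8, T=6
A+T = 14, G+C = 7
Tm = 2(14) + 4(7) = 28 + 28 = 56°C

56°C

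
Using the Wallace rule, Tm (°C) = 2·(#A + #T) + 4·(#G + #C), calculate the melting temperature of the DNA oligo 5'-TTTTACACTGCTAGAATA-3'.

46°C

T=7, A=6, C=3, G=2
So N_AT = 13 and N_GC = 5.
Tm = 4·5 + 2·13 = 20 + 26 = 46°C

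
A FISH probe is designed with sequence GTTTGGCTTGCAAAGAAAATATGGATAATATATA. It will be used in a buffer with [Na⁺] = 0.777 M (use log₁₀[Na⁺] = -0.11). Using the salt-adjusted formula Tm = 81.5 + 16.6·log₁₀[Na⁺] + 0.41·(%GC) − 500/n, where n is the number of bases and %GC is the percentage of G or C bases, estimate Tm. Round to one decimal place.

75.8°C

Length n = 34. A=14, C=2, T=11, G=7
G+C = 9, so %GC = 9/34 × 100 = 26.471%
Salt term: 16.6 × (-0.11) = -1.826
GC term: 0.41 × 26.471 = 10.853; length term: −500/34 = −14.706
Tm = 81.5 + (-1.826) + 10.853 − 14.706 = 75.821 → 75.8°C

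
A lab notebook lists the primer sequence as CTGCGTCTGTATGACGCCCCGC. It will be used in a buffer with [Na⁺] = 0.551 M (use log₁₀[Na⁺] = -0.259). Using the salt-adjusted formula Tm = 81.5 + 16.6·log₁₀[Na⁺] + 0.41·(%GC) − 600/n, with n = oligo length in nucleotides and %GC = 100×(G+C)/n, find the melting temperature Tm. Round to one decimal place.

77.9°C

Length n = 22. Scanning the sequence gives A=2, C=9, T=5, G=6.
G+C = 15, so %GC = 15/22 × 100 = 68.182%
Salt term: 16.6 × (-0.259) = -4.299
GC term: 0.41 × 68.182 = 27.955; length term: −600/22 = −27.273
Tm = 81.5 + (-4.299) + 27.955 − 27.273 = 77.883 → 77.9°C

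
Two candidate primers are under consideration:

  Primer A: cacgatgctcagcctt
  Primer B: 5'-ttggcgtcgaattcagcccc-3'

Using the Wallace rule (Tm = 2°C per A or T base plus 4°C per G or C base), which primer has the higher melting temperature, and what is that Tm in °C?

Primer B, 64°C

Primer A: A+T=7, G+C=9 → Tm = 2(7)+4(9) = 50°C
Primer B: A+T=8, G+C=12 → Tm = 2(8)+4(12) = 64°C
50°C vs 64°C → primer B is higher.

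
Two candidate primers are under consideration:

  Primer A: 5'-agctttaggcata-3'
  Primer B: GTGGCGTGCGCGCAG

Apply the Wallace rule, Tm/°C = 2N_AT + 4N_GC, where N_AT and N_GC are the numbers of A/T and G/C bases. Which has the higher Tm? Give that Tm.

Primer B, 54°C

Primer A: A+T=8, G+C=5 → Tm = 2(8)+4(5) = 36°C
Primer B: A+T=3, G+C=12 → Tm = 2(3)+4(12) = 54°C
36°C vs 54°C → primer B is higher.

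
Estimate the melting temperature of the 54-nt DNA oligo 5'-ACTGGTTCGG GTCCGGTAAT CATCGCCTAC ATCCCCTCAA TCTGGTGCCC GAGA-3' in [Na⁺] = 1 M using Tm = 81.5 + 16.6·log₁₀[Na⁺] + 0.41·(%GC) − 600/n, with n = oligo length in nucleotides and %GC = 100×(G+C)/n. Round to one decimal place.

93.9°C

Length n = 54. Counting bases: A=10, C=18, T=13, G=13
G+C = 31, so %GC = 31/54 × 100 = 57.407%
Salt term: 16.6 × (0) = 0
GC term: 0.41 × 57.407 = 23.537; length term: −600/54 = −11.111
Tm = 81.5 + (0) + 23.537 − 11.111 = 93.926 → 93.9°C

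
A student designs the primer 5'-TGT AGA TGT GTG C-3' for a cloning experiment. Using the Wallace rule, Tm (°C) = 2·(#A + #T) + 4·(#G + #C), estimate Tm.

38°C

Scanning the sequence gives T=5, G=5, A=2, C=1.
So N_AT = 7 and N_GC = 6.
Tm = 4·6 + 2·7 = 24 + 14 = 38°C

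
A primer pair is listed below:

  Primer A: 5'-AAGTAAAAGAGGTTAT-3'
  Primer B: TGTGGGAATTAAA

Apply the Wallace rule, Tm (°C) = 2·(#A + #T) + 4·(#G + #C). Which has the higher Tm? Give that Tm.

Primer A: A+T=12, G+C=4 → Tm = 2(12)+4(4) = 40°C
Primer B: A+T=9, G+C=4 → Tm = 2(9)+4(4) = 34°C
40°C vs 34°C → primer A is higher.

Primer A, 40°C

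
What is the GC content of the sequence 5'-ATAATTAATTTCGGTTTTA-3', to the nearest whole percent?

Scanning the sequence gives C=1, G=2, A=6, T=10.
G+C = 2 + 1 = 3 out of 19 bases
%GC = 3/19 × 100 = 15.79% ≈ 16%

16%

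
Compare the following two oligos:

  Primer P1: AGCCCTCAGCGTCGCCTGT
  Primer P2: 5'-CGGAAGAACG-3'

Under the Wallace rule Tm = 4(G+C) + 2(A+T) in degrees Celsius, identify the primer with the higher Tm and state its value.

Primer P1: A+T=6, G+C=13 → Tm = 2(6)+4(13) = 64°C
Primer P2: A+T=4, G+C=6 → Tm = 2(4)+4(6) = 32°C
64°C vs 32°C → primer P1 is higher.

Primer P1, 64°C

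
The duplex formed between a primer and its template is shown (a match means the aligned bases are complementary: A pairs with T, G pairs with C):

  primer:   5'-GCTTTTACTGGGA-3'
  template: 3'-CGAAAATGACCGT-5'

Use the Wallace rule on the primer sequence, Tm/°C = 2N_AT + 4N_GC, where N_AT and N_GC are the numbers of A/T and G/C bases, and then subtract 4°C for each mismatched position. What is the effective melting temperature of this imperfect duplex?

34°C

Primer base counts: A=2, T=5, G=4, C=2 → A+T=7, G+C=6
Perfect-match Tm = 2(7) + 4(6) = 14 + 24 = 38°C
Mismatches (positions where the bases are not complementary): 1 (at position 12)
Effective Tm = 38 − 1×4 = 38 − 4 = 34°C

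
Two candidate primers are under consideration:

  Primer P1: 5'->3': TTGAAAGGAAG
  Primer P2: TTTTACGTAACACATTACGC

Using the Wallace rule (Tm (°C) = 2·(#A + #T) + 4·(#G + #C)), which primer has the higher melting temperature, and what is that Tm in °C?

Primer P1: A+T=7, G+C=4 → Tm = 2(7)+4(4) = 30°C
Primer P2: A+T=13, G+C=7 → Tm = 2(13)+4(7) = 54°C
30°C vs 54°C → primer P2 is higher.

Primer P2, 54°C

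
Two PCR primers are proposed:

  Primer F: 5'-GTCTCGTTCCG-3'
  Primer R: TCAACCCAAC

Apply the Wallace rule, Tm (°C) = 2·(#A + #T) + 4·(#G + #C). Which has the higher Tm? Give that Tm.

Primer F, 36°C

Primer F: A+T=4, G+C=7 → Tm = 2(4)+4(7) = 36°C
Primer R: A+T=5, G+C=5 → Tm = 2(5)+4(5) = 30°C
36°C vs 30°C → primer F is higher.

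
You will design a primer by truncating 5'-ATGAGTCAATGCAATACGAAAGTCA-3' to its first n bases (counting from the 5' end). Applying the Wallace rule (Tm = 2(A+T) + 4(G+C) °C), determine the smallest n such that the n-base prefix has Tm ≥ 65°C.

First 23 bases: ATGAGTCAATGCAATACGAAAGT → Tm = 62°C (< 65°C)
First 24 bases: ATGAGTCAATGCAATACGAAAGTC → Tm = 66°C (≥ 65°C)
Since every base adds ≥2°C, Tm only increases with n, so the threshold is first crossed at n = 24.

n = 24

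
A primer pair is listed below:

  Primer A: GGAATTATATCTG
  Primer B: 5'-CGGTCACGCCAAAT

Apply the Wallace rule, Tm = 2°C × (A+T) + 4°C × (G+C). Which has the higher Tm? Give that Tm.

Primer B, 44°C

Primer A: A+T=9, G+C=4 → Tm = 2(9)+4(4) = 34°C
Primer B: A+T=6, G+C=8 → Tm = 2(6)+4(8) = 44°C
34°C vs 44°C → primer B is higher.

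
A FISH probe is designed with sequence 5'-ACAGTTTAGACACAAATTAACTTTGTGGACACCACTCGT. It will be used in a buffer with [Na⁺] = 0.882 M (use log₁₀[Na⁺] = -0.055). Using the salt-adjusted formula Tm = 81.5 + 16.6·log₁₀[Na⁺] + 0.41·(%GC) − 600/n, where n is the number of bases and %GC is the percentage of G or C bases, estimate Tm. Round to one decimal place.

Length n = 39. Scanning the sequence gives G=6, T=11, C=9, A=13.
G+C = 15, so %GC = 15/39 × 100 = 38.462%
Salt term: 16.6 × (-0.055) = -0.913
GC term: 0.41 × 38.462 = 15.769; length term: −600/39 = −15.385
Tm = 81.5 + (-0.913) + 15.769 − 15.385 = 80.971 → 81.0°C

81.0°C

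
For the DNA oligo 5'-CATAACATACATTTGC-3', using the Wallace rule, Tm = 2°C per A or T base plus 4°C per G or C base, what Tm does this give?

Base counts: C=4, T=5, A=6, G=1
A+T = 11, G+C = 5
Tm = 2×11 + 4×5 = 42°C

42°C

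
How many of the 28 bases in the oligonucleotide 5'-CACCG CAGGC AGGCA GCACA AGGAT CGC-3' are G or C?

Counting bases: C=10, T=1, G=9, A=8
Total G or C: 9 + 10 = 19

19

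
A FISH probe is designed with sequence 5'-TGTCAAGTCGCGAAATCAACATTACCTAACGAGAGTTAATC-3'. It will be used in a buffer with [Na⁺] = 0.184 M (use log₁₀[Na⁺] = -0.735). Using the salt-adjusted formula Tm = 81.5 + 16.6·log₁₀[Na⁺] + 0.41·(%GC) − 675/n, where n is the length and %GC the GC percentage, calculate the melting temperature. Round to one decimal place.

68.8°C

Length n = 41. Counting bases: T=10, C=9, G=7, A=15
G+C = 16, so %GC = 16/41 × 100 = 39.024%
Salt term: 16.6 × (-0.735) = -12.201
GC term: 0.41 × 39.024 = 16; length term: −675/41 = −16.463
Tm = 81.5 + (-12.201) + 16 − 16.463 = 68.836 → 68.8°C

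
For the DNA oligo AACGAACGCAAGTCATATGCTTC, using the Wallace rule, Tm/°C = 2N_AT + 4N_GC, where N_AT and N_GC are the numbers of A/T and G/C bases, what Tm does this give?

66°C

Counting bases: C=6, A=8, T=5, G=4
A+T = 13, G+C = 10
Tm = 4·10 + 2·13 = 40 + 26 = 66°C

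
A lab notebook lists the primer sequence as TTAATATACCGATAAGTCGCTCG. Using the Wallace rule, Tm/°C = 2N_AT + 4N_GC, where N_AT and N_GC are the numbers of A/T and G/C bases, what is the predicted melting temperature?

64°C

G=4, A=7, T=7, C=5
A+T = 14, G+C = 9
Tm = 4·9 + 2·14 = 36 + 28 = 64°C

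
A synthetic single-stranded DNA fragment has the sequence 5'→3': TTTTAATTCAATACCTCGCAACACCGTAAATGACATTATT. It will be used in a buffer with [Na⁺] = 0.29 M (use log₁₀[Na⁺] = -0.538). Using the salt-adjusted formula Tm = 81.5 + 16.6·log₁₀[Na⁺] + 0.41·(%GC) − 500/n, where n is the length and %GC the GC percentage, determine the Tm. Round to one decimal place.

72.4°C

Length n = 40. Scanning the sequence gives A=14, G=3, T=14, C=9.
G+C = 12, so %GC = 12/40 × 100 = 30%
Salt term: 16.6 × (-0.538) = -8.931
GC term: 0.41 × 30 = 12.3; length term: −500/40 = −12.5
Tm = 81.5 + (-8.931) + 12.3 − 12.5 = 72.369 → 72.4°C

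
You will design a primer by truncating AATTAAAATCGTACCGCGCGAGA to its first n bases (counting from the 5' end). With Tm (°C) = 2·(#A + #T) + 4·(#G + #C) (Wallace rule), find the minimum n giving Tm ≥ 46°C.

n = 17

First 16 bases: AATTAAAATCGTACCG → Tm = 42°C (< 46°C)
First 17 bases: AATTAAAATCGTACCGC → Tm = 46°C (≥ 46°C)
Each additional base adds 2°C (A/T) or 4°C (G/C), so Tm is non-decreasing in n; n = 17 is the first length to reach 46°C.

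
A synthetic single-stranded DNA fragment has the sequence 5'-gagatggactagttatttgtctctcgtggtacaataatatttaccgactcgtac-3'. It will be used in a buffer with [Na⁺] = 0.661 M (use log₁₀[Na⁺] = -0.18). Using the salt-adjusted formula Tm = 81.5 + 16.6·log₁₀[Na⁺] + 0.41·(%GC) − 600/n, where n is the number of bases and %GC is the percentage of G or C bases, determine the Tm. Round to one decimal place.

83.3°C

Length n = 54. Base counts: T=19, G=11, C=10, A=14
G+C = 21, so %GC = 21/54 × 100 = 38.889%
Salt term: 16.6 × (-0.18) = -2.988
GC term: 0.41 × 38.889 = 15.944; length term: −600/54 = −11.111
Tm = 81.5 + (-2.988) + 15.944 − 11.111 = 83.345 → 83.3°C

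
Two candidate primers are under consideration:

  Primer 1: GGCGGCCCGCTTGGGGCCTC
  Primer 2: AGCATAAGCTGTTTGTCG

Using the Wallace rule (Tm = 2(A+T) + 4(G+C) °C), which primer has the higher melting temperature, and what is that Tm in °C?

Primer 1, 74°C

Primer 1: A+T=3, G+C=17 → Tm = 2(3)+4(17) = 74°C
Primer 2: A+T=10, G+C=8 → Tm = 2(10)+4(8) = 52°C
74°C vs 52°C → primer 1 is higher.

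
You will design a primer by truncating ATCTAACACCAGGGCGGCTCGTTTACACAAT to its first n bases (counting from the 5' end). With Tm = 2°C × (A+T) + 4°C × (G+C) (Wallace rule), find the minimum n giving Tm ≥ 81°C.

n = 27

First 26 bases: ATCTAACACCAGGGCGGCTCGTTTAC → Tm = 80°C (< 81°C)
First 27 bases: ATCTAACACCAGGGCGGCTCGTTTACA → Tm = 82°C (≥ 81°C)
Each additional base adds 2°C (A/T) or 4°C (G/C), so Tm is non-decreasing in n; n = 27 is the first length to reach 81°C.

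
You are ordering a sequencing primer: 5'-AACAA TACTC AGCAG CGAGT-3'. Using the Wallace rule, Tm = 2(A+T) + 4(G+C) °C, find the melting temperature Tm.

Counting bases: A=8, G=4, T=3, C=5
AT pairs contribute 11, GC pairs contribute 9.
Tm = 2×11 + 4×9 = 58°C

58°C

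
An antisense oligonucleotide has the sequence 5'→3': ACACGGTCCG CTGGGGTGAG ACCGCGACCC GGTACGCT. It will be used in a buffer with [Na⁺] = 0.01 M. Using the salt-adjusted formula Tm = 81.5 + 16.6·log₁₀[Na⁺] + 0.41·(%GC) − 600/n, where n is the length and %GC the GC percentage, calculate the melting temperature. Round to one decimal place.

61.6°C

Length n = 38. Counting bases: A=6, C=13, G=14, T=5
G+C = 27, so %GC = 27/38 × 100 = 71.053%
Salt term: 16.6 × (-2) = -33.2
GC term: 0.41 × 71.053 = 29.132; length term: −600/38 = −15.789
Tm = 81.5 + (-33.2) + 29.132 − 15.789 = 61.643 → 61.6°C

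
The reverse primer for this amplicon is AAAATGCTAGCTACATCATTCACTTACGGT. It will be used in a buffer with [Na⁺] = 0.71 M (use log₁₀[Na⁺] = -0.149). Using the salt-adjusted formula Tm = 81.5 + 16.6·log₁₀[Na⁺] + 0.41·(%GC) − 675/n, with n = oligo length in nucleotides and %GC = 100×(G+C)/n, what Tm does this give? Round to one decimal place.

Length n = 30. Scanning the sequence gives G=4, T=9, A=10, C=7.
G+C = 11, so %GC = 11/30 × 100 = 36.667%
Salt term: 16.6 × (-0.149) = -2.473
GC term: 0.41 × 36.667 = 15.033; length term: −675/30 = −22.5
Tm = 81.5 + (-2.473) + 15.033 − 22.5 = 71.56 → 71.6°C

71.6°C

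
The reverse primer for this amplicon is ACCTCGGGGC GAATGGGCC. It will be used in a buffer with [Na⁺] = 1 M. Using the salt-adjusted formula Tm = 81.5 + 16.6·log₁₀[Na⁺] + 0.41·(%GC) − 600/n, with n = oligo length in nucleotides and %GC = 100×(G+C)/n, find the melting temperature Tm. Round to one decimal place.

Length n = 19. T=2, C=6, A=3, G=8
G+C = 14, so %GC = 14/19 × 100 = 73.684%
Salt term: 16.6 × (0) = 0
GC term: 0.41 × 73.684 = 30.21; length term: −600/19 = −31.579
Tm = 81.5 + (0) + 30.21 − 31.579 = 80.131 → 80.1°C

80.1°C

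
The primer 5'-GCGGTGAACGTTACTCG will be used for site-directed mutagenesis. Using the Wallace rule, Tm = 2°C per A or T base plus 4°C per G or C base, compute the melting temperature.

Base counts: T=4, C=4, A=3, G=6
So N_AT = 7 and N_GC = 10.
Tm = 2×7 + 4×10 = 54°C

54°C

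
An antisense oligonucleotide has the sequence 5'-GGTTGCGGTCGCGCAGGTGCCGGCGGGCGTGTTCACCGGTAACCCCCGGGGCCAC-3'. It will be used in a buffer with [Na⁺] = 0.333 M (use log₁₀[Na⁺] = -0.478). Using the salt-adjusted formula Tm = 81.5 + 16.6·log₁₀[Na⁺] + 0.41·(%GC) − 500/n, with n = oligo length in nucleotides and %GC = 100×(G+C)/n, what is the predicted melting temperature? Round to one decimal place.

95.8°C

Length n = 55. Counting bases: G=23, A=5, T=8, C=19
G+C = 42, so %GC = 42/55 × 100 = 76.364%
Salt term: 16.6 × (-0.478) = -7.935
GC term: 0.41 × 76.364 = 31.309; length term: −500/55 = −9.091
Tm = 81.5 + (-7.935) + 31.309 − 9.091 = 95.783 → 95.8°C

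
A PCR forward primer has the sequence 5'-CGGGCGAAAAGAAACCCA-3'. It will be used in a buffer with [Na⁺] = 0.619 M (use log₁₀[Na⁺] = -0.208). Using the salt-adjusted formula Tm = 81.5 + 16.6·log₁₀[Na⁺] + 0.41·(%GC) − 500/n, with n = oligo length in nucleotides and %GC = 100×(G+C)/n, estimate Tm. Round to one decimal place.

Length n = 18. G=5, A=8, C=5, T=0
G+C = 10, so %GC = 10/18 × 100 = 55.556%
Salt term: 16.6 × (-0.208) = -3.453
GC term: 0.41 × 55.556 = 22.778; length term: −500/18 = −27.778
Tm = 81.5 + (-3.453) + 22.778 − 27.778 = 73.047 → 73.0°C

73.0°C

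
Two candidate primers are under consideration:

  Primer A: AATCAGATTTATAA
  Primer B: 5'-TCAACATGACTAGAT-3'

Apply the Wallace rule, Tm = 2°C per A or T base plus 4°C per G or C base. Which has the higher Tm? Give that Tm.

Primer A: A+T=12, G+C=2 → Tm = 2(12)+4(2) = 32°C
Primer B: A+T=10, G+C=5 → Tm = 2(10)+4(5) = 40°C
32°C vs 40°C → primer B is higher.

Primer B, 40°C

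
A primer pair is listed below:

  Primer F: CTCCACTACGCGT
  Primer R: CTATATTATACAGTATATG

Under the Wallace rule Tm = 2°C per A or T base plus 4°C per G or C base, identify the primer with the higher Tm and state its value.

Primer R, 46°C

Primer F: A+T=5, G+C=8 → Tm = 2(5)+4(8) = 42°C
Primer R: A+T=15, G+C=4 → Tm = 2(15)+4(4) = 46°C
42°C vs 46°C → primer R is higher.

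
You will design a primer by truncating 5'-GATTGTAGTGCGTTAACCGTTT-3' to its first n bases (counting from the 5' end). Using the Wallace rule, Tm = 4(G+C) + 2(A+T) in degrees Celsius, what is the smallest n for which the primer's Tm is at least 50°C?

n = 18

First 17 bases: GATTGTAGTGCGTTAAC → Tm = 48°C (< 50°C)
First 18 bases: GATTGTAGTGCGTTAACC → Tm = 52°C (≥ 50°C)
Each additional base adds 2°C (A/T) or 4°C (G/C), so Tm is non-decreasing in n; n = 18 is the first length to reach 50°C.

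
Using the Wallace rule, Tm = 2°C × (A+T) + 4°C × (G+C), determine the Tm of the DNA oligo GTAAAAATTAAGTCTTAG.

Counting bases: T=6, G=3, A=8, C=1
AT pairs contribute 14, GC pairs contribute 4.
Tm = 2×14 + 4×4 = 44°C

44°C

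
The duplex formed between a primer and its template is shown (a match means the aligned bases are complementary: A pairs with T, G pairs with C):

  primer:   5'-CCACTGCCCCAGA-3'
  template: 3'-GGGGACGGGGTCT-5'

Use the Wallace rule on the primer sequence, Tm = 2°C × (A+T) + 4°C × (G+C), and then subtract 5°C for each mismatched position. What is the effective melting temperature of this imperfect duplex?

39°C

Primer base counts: A=3, T=1, G=2, C=7 → A+T=4, G+C=9
Perfect-match Tm = 2(4) + 4(9) = 8 + 36 = 44°C
Mismatches (positions where the bases are not complementary): 1 (at position 3)
Effective Tm = 44 − 1×5 = 44 − 5 = 39°C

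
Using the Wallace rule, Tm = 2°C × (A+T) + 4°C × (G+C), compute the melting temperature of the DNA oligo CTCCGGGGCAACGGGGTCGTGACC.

Base counts: A=3, G=10, T=3, C=8
A+T = 6, G+C = 18
Tm = 2(6) + 4(18) = 12 + 72 = 84°C

84°C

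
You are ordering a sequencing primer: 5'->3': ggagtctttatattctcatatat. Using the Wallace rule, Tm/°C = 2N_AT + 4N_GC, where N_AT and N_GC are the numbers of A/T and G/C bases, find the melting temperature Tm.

58°C

Counting bases: G=3, T=11, C=3, A=6
So N_AT = 17 and N_GC = 6.
Tm = 2×17 + 4×6 = 58°C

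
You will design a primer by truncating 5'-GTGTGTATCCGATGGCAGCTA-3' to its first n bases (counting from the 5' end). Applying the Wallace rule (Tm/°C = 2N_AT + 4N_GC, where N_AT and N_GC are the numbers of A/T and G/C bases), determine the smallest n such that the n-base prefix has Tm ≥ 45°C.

n = 15

First 14 bases: GTGTGTATCCGATG → Tm = 42°C (< 45°C)
First 15 bases: GTGTGTATCCGATGG → Tm = 46°C (≥ 45°C)
Since every base adds ≥2°C, Tm only increases with n, so the threshold is first crossed at n = 15.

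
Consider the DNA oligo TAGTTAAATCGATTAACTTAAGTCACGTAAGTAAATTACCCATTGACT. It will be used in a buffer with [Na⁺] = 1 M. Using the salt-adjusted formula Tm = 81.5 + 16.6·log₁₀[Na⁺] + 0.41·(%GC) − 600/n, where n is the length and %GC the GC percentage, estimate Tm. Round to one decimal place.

Length n = 48. Scanning the sequence gives A=18, T=16, G=6, C=8.
G+C = 14, so %GC = 14/48 × 100 = 29.167%
Salt term: 16.6 × (0) = 0
GC term: 0.41 × 29.167 = 11.958; length term: −600/48 = −12.5
Tm = 81.5 + (0) + 11.958 − 12.5 = 80.958 → 81.0°C

81.0°C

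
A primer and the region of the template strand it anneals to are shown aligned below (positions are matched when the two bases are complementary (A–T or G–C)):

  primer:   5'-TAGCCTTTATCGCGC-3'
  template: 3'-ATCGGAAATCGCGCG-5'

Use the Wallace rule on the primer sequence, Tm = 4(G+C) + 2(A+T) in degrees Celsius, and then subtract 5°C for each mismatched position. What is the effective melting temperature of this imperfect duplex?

41°C

Primer base counts: A=2, T=5, G=3, C=5 → A+T=7, G+C=8
Perfect-match Tm = 2(7) + 4(8) = 14 + 32 = 46°C
Mismatches (positions where the bases are not complementary): 1 (at position 10)
Effective Tm = 46 − 1×5 = 46 − 5 = 41°C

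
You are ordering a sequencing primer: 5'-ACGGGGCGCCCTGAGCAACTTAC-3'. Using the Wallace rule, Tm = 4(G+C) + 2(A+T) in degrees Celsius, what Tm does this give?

76°C

Scanning the sequence gives C=8, T=3, G=7, A=5.
A+T = 8, G+C = 15
Tm = 4·15 + 2·8 = 60 + 16 = 76°C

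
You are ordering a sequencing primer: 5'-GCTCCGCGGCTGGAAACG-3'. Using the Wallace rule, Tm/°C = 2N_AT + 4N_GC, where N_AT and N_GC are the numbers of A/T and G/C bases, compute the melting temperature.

Counting bases: A=3, G=7, C=6, T=2
AT pairs contribute 5, GC pairs contribute 13.
Tm = 4·13 + 2·5 = 52 + 10 = 62°C

62°C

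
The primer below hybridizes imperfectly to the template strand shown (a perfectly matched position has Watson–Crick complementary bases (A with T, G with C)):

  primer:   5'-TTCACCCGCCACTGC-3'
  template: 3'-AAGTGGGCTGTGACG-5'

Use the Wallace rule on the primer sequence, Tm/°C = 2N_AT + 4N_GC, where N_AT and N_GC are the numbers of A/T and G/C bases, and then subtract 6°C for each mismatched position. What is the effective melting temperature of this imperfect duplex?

44°C

Primer base counts: A=2, T=3, G=2, C=8 → A+T=5, G+C=10
Perfect-match Tm = 2(5) + 4(10) = 10 + 40 = 50°C
Mismatches (positions where the bases are not complementary): 1 (at position 9)
Effective Tm = 50 − 1×6 = 50 − 6 = 44°C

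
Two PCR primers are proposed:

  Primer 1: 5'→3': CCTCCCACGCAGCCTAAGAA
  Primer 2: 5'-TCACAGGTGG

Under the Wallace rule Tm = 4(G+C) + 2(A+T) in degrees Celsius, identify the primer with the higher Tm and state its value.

Primer 1: A+T=8, G+C=12 → Tm = 2(8)+4(12) = 64°C
Primer 2: A+T=4, G+C=6 → Tm = 2(4)+4(6) = 32°C
64°C vs 32°C → primer 1 is higher.

Primer 1, 64°C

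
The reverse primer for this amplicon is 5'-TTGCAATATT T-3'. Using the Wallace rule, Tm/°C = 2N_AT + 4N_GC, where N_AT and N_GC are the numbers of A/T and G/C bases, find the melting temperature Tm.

Counting bases: G=1, C=1, A=3, T=6
So N_AT = 9 and N_GC = 2.
Tm = 4·2 + 2·9 = 8 + 18 = 26°C

26°C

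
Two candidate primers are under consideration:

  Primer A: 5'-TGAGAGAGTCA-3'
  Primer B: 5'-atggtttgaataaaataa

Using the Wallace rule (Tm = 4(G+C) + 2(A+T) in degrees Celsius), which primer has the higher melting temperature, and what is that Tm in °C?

Primer B, 42°C

Primer A: A+T=6, G+C=5 → Tm = 2(6)+4(5) = 32°C
Primer B: A+T=15, G+C=3 → Tm = 2(15)+4(3) = 42°C
32°C vs 42°C → primer B is higher.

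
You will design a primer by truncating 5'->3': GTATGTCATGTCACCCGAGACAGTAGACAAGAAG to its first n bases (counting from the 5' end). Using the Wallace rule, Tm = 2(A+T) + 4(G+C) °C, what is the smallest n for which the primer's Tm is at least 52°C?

n = 17

First 16 bases: GTATGTCATGTCACCC → Tm = 48°C (< 52°C)
First 17 bases: GTATGTCATGTCACCCG → Tm = 52°C (≥ 52°C)
Since every base adds ≥2°C, Tm only increases with n, so the threshold is first crossed at n = 17.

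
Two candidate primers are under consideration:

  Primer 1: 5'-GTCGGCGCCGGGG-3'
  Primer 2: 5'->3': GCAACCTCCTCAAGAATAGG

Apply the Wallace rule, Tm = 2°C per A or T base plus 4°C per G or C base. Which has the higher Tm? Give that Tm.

Primer 2, 60°C

Primer 1: A+T=1, G+C=12 → Tm = 2(1)+4(12) = 50°C
Primer 2: A+T=10, G+C=10 → Tm = 2(10)+4(10) = 60°C
50°C vs 60°C → primer 2 is higher.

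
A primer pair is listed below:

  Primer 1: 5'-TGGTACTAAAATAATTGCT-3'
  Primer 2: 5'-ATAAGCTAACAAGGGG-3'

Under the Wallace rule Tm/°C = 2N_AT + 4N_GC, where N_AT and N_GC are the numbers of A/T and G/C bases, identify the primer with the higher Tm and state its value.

Primer 1: A+T=14, G+C=5 → Tm = 2(14)+4(5) = 48°C
Primer 2: A+T=9, G+C=7 → Tm = 2(9)+4(7) = 46°C
48°C vs 46°C → primer 1 is higher.

Primer 1, 48°C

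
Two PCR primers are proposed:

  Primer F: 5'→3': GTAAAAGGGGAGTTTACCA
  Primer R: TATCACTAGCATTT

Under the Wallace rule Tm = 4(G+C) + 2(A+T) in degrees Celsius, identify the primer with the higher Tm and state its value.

Primer F, 54°C

Primer F: A+T=11, G+C=8 → Tm = 2(11)+4(8) = 54°C
Primer R: A+T=10, G+C=4 → Tm = 2(10)+4(4) = 36°C
54°C vs 36°C → primer F is higher.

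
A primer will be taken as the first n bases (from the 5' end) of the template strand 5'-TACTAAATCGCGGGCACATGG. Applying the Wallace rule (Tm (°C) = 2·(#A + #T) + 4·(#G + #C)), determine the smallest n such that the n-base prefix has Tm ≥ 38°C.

First 12 bases: TACTAAATCGCG → Tm = 34°C (< 38°C)
First 13 bases: TACTAAATCGCGG → Tm = 38°C (≥ 38°C)
Since every base adds ≥2°C, Tm only increases with n, so the threshold is first crossed at n = 13.

n = 13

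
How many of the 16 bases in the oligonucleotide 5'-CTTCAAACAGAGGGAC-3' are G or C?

Counting bases: C=4, A=6, G=4, T=2
Total G or C: 4 + 4 = 8

8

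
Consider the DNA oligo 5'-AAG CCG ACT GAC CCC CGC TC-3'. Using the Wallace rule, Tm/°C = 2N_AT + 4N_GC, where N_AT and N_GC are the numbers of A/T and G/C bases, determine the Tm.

Base counts: C=10, T=2, A=4, G=4
A+T = 6, G+C = 14
Tm = 4·14 + 2·6 = 56 + 12 = 68°C

68°C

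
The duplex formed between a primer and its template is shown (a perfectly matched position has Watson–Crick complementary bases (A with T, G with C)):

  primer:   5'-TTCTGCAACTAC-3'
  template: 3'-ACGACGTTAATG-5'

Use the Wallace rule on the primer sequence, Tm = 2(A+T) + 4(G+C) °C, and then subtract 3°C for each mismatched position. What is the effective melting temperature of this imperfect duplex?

Primer base counts: A=3, T=4, G=1, C=4 → A+T=7, G+C=5
Perfect-match Tm = 2(7) + 4(5) = 14 + 20 = 34°C
Mismatches (positions where the bases are not complementary): 2 (at positions 2, 9)
Effective Tm = 34 − 2×3 = 34 − 6 = 28°C

28°C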